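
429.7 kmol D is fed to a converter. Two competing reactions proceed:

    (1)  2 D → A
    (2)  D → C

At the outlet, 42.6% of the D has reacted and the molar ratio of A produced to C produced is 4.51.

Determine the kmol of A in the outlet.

82.4 kmol

Conversion of D: D consumed = 0.426 × 429.7 = 183.1 kmol = 2ξ₁ + 1ξ₂.
Selectivity: 1ξ₁ / (1ξ₂) = 4.51 → ξ₁ = 4.51 ξ₂.
Substitute: (2·4.51 + 1) ξ₂ = 183.1 → ξ₂ = 18.27 kmol, ξ₁ = 82.39 kmol.
Outlet amounts (n = n₀ + Σ ν·ξ):
  D: 429.7 − 2(82.39) − 1(18.27) = 246.6
  A: 0 + 1(82.39) = 82.39
  C: 0 + 1(18.27) = 18.27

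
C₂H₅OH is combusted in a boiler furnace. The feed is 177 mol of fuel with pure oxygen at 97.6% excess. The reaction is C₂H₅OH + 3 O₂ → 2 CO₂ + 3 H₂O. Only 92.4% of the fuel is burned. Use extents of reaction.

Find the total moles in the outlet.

1390 mol

Stoichiometric O₂ = 3 × 177 = 531 mol; O₂ fed = 531 × 1.976 = 1049 mol.
Fuel reacted = 0.924 × 177 → ξ = 163.5 mol.
Outlet (n = n₀ + ν ξ):
  C₂H₅OH: 177 − 1(163.5) = 13.45
  O₂: 1049 − 3(163.5) = 558.6
  CO₂: 0 + 2(163.5) = 327.1
  H₂O: 0 + 3(163.5) = 490.6
Total out = 13.45 + 558.6 + 327.1 + 490.6 = 1390 mol.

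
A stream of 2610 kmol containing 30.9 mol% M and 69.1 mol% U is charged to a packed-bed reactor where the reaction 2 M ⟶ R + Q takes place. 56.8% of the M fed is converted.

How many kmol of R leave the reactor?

M reacted = 0.568 × 806.5 = 458.1 kmol; ν_M = −2, so ξ = 458.1/2 = 229 kmol.
Outlet amounts (n = n₀ + ν ξ):
  M: 806.5 − 2(229) = 348.4
  R: 0 + 1(229) = 229
  Q: 0 + 1(229) = 229
  U: 1804 (inert)

229 kmol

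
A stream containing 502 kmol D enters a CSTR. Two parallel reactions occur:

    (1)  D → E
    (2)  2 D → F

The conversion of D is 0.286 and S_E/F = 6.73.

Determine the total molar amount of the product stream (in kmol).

Conversion of D: D consumed = 0.286 × 502 = 143.6 kmol = 1ξ₁ + 2ξ₂.
Selectivity: 1ξ₁ / (1ξ₂) = 6.73 → ξ₁ = 6.73 ξ₂.
Substitute: (1·6.73 + 2) ξ₂ = 143.6 → ξ₂ = 16.45 kmol, ξ₁ = 110.7 kmol.
Outlet amounts (n = n₀ + Σ ν·ξ):
  D: 502 − 1(110.7) − 2(16.45) = 358.4
  E: 0 + 1(110.7) = 110.7
  F: 0 + 1(16.45) = 16.45
Total out = 358.4 + 110.7 + 16.45 = 485.6 kmol.

486 kmol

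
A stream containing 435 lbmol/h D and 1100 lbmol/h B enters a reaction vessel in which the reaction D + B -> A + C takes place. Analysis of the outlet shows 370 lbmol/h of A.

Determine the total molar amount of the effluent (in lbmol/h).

For A: n = n₀ + 1ξ → 370 = 0 + 1ξ, giving ξ = 370 lbmol/h.
Outlet amounts (n = n₀ + ν ξ):
  D: 435 − 1(370) = 65
  B: 1100 − 1(370) = 730
  A: 0 + 1(370) = 370
  C: 0 + 1(370) = 370
Total out = 65 + 730 + 370 + 370 = 1535 lbmol/h.

1540 lbmol/h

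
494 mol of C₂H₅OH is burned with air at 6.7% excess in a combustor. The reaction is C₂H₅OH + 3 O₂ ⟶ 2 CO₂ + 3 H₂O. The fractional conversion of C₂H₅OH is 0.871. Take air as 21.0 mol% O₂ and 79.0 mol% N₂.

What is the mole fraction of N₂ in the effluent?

0.704

Stoichiometric O₂ = 3 × 494 = 1482 mol; O₂ fed = 1482 × 1.067 = 1581 mol.
N₂ fed = 1581 × 79/21 = 5949 mol.
Fuel reacted = 0.871 × 494 → ξ = 430.3 mol.
Outlet (n = n₀ + ν ξ):
  C₂H₅OH: 494 − 1(430.3) = 63.73
  O₂: 1581 − 3(430.3) = 290.5
  N₂: 5949 (inert)
  CO₂: 0 + 2(430.3) = 860.5
  H₂O: 0 + 3(430.3) = 1291
Total out = 8454 mol; y_N₂ = 5949 / 8454 = 0.7036.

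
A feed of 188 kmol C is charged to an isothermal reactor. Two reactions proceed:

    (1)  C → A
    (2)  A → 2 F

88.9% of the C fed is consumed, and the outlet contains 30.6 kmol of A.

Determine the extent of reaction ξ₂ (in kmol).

Conversion of C: C consumed = 1ξ₁ = 0.889 × 188 → ξ₁ = 167.1 kmol.
A balance: n_A = 0 + 1ξ₁ − 1ξ₂ = 30.6 → ξ₂ = (1·167.1 − 30.6)/1 = 136.5 kmol.
Outlet amounts (n = n₀ + Σ ν·ξ):
  C: 188 − 1(167.1) = 20.87
  A: 0 + 1(167.1) − 1(136.5) = 30.6
  F: 0 + 2(136.5) = 273.1

ξ₂ = 137 kmol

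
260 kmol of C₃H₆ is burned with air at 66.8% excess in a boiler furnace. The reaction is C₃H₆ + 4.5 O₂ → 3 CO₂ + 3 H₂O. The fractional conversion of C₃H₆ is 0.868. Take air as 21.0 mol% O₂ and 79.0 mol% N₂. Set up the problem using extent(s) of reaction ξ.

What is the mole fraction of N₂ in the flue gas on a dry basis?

0.817

Stoichiometric O₂ = 4.5 × 260 = 1170 kmol; O₂ fed = 1170 × 1.668 = 1952 kmol.
N₂ fed = 1952 × 79/21 = 7342 kmol.
Fuel reacted = 0.868 × 260 → ξ = 225.7 kmol.
Outlet (n = n₀ + ν ξ):
  C₃H₆: 260 − 1(225.7) = 34.32
  O₂: 1952 − 4.5(225.7) = 936
  N₂: 7342 (inert)
  CO₂: 0 + 3(225.7) = 677
  H₂O: 0 + 3(225.7) = 677
Dry total = 8989 kmol; y_N₂ (dry) = 7342 / 8989 = 0.8167.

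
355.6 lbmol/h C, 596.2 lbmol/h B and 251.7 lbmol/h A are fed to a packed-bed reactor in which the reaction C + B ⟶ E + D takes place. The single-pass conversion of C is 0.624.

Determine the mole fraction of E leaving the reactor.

0.184

C reacted = 0.624 × 355.6 = 221.9 lbmol/h; ν_C = −1, so ξ = 221.9/1 = 221.9 lbmol/h.
Outlet amounts (n = n₀ + ν ξ):
  C: 355.6 − 1(221.9) = 133.7
  B: 596.2 − 1(221.9) = 374.3
  E: 0 + 1(221.9) = 221.9
  D: 0 + 1(221.9) = 221.9
  A: 251.7 (inert)
Total out = 1204 lbmol/h; y_E = 221.9 / 1204 = 0.1844.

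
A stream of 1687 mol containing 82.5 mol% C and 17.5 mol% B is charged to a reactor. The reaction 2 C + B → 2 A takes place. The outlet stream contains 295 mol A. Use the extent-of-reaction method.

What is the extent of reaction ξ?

ξ = 148 mol

For A: n = n₀ + 2ξ → 295 = 0 + 2ξ, giving ξ = 147.5 mol.
Outlet amounts (n = n₀ + ν ξ):
  C: 1392 − 2(147.5) = 1097
  B: 295.2 − 1(147.5) = 147.7
  A: 0 + 2(147.5) = 295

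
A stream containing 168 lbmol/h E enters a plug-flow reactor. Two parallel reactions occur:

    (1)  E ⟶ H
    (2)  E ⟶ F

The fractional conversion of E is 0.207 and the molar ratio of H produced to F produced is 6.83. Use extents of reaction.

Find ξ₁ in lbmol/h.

Conversion of E: E consumed = 0.207 × 168 = 34.78 lbmol/h = 1ξ₁ + 1ξ₂.
Selectivity: 1ξ₁ / (1ξ₂) = 6.83 → ξ₁ = 6.83 ξ₂.
Substitute: (1·6.83 + 1) ξ₂ = 34.78 → ξ₂ = 4.441 lbmol/h, ξ₁ = 30.33 lbmol/h.
Outlet amounts (n = n₀ + Σ ν·ξ):
  E: 168 − 1(30.33) − 1(4.441) = 133.2
  H: 0 + 1(30.33) = 30.33
  F: 0 + 1(4.441) = 4.441

ξ₁ = 30.3 lbmol/h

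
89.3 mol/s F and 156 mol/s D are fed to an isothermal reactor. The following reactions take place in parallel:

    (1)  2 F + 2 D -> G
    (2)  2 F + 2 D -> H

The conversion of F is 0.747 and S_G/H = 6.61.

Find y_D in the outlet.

Conversion of F: F consumed = 0.747 × 89.3 = 66.71 mol/s = 2ξ₁ + 2ξ₂.
Selectivity: 1ξ₁ / (1ξ₂) = 6.61 → ξ₁ = 6.61 ξ₂.
Substitute: (2·6.61 + 2) ξ₂ = 66.71 → ξ₂ = 4.383 mol/s, ξ₁ = 28.97 mol/s.
Outlet amounts (n = n₀ + Σ ν·ξ):
  F: 89.3 − 2(28.97) − 2(4.383) = 22.59
  D: 156 − 2(28.97) − 2(4.383) = 89.29
  G: 0 + 1(28.97) = 28.97
  H: 0 + 1(4.383) = 4.383
Total out = 145.2 mol/s; y_D = 89.29 / 145.2 = 0.6148.

0.615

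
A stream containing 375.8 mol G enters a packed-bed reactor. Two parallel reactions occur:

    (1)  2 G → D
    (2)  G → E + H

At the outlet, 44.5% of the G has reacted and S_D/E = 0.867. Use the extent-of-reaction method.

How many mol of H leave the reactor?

Conversion of G: G consumed = 0.445 × 375.8 = 167.2 mol = 2ξ₁ + 1ξ₂.
Selectivity: 1ξ₁ / (1ξ₂) = 0.867 → ξ₁ = 0.867 ξ₂.
Substitute: (2·0.867 + 1) ξ₂ = 167.2 → ξ₂ = 61.17 mol, ξ₁ = 53.03 mol.
Outlet amounts (n = n₀ + Σ ν·ξ):
  G: 375.8 − 2(53.03) − 1(61.17) = 208.6
  D: 0 + 1(53.03) = 53.03
  E: 0 + 1(61.17) = 61.17
  H: 0 + 1(61.17) = 61.17

61.2 mol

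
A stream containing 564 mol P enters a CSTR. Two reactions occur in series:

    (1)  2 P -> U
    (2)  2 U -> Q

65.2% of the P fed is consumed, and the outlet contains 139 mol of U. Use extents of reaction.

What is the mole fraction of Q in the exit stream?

0.0627

Conversion of P: P consumed = 2ξ₁ = 0.652 × 564 → ξ₁ = 183.9 mol.
U balance: n_U = 0 + 1ξ₁ − 2ξ₂ = 139 → ξ₂ = (1·183.9 − 139)/2 = 22.43 mol.
Outlet amounts (n = n₀ + Σ ν·ξ):
  P: 564 − 2(183.9) = 196.3
  U: 0 + 1(183.9) − 2(22.43) = 139
  Q: 0 + 1(22.43) = 22.43
Total out = 357.7 mol; y_Q = 22.43 / 357.7 = 0.06271.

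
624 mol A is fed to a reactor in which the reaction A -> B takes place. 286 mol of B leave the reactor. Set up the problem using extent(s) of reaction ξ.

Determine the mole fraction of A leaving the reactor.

For B: n = n₀ + 1ξ → 286 = 0 + 1ξ, giving ξ = 286 mol.
Outlet amounts (n = n₀ + ν ξ):
  A: 624 − 1(286) = 338
  B: 0 + 1(286) = 286
Total out = 624 mol; y_A = 338 / 624 = 0.5417.

0.542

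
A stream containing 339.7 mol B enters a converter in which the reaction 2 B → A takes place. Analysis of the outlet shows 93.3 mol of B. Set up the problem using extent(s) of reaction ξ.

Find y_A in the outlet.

0.569

For B: n = n₀ − 2ξ → 93.3 = 339.7 − 2ξ, giving ξ = 123.2 mol.
Outlet amounts (n = n₀ + ν ξ):
  B: 339.7 − 2(123.2) = 93.3
  A: 0 + 1(123.2) = 123.2
Total out = 216.5 mol; y_A = 123.2 / 216.5 = 0.5691.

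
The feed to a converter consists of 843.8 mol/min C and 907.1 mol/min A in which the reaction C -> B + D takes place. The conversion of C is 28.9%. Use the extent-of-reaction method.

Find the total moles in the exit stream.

1990 mol/min

C reacted = 0.289 × 843.8 = 243.9 mol/min; ν_C = −1, so ξ = 243.9/1 = 243.9 mol/min.
Outlet amounts (n = n₀ + ν ξ):
  C: 843.8 − 1(243.9) = 599.9
  B: 0 + 1(243.9) = 243.9
  D: 0 + 1(243.9) = 243.9
  A: 907.1 (inert)
Total out = 599.9 + 243.9 + 243.9 + 907.1 = 1995 mol/min.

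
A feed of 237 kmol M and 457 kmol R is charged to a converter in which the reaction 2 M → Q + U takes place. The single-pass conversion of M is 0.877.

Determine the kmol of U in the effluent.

104 kmol

M reacted = 0.877 × 237 = 207.8 kmol; ν_M = −2, so ξ = 207.8/2 = 103.9 kmol.
Outlet amounts (n = n₀ + ν ξ):
  M: 237 − 2(103.9) = 29.15
  Q: 0 + 1(103.9) = 103.9
  U: 0 + 1(103.9) = 103.9
  R: 457 (inert)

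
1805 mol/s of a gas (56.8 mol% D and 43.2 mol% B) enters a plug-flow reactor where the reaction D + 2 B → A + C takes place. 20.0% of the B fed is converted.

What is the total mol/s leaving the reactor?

B reacted = 0.2 × 779.8 = 156 mol/s; ν_B = −2, so ξ = 156/2 = 77.98 mol/s.
Outlet amounts (n = n₀ + ν ξ):
  D: 1025 − 1(77.98) = 947.3
  B: 779.8 − 2(77.98) = 623.8
  A: 0 + 1(77.98) = 77.98
  C: 0 + 1(77.98) = 77.98
Total out = 947.3 + 623.8 + 77.98 + 77.98 = 1727 mol/s.

1730 mol/s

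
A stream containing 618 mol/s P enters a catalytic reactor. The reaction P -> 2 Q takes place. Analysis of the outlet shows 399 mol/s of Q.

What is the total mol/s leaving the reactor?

818 mol/s

For Q: n = n₀ + 2ξ → 399 = 0 + 2ξ, giving ξ = 199.5 mol/s.
Outlet amounts (n = n₀ + ν ξ):
  P: 618 − 1(199.5) = 418.5
  Q: 0 + 2(199.5) = 399
Total out = 418.5 + 399 = 817.5 mol/s.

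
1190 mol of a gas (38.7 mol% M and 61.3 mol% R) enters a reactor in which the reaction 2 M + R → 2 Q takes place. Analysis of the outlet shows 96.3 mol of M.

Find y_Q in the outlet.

0.361

For M: n = n₀ − 2ξ → 96.3 = 460.5 − 2ξ, giving ξ = 182.1 mol.
Outlet amounts (n = n₀ + ν ξ):
  M: 460.5 − 2(182.1) = 96.3
  R: 729.5 − 1(182.1) = 547.4
  Q: 0 + 2(182.1) = 364.2
Total out = 1008 mol; y_Q = 364.2 / 1008 = 0.3614.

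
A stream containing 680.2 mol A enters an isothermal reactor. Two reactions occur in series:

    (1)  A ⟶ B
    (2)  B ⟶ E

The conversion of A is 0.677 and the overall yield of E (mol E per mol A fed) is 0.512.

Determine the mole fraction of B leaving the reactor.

Conversion of A: A consumed = 1ξ₁ = 0.677 × 680.2 → ξ₁ = 460.5 mol.
Yield of E: 1ξ₂ / 680.2 = 0.512 → ξ₂ = 348.3 mol.
Outlet amounts (n = n₀ + Σ ν·ξ):
  A: 680.2 − 1(460.5) = 219.7
  B: 0 + 1(460.5) − 1(348.3) = 112.2
  E: 0 + 1(348.3) = 348.3
Total out = 680.2 mol; y_B = 112.2 / 680.2 = 0.165.

0.165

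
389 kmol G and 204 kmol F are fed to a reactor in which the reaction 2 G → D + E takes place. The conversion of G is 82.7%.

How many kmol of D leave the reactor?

G reacted = 0.827 × 389 = 321.7 kmol; ν_G = −2, so ξ = 321.7/2 = 160.9 kmol.
Outlet amounts (n = n₀ + ν ξ):
  G: 389 − 2(160.9) = 67.3
  D: 0 + 1(160.9) = 160.9
  E: 0 + 1(160.9) = 160.9
  F: 204 (inert)

161 kmol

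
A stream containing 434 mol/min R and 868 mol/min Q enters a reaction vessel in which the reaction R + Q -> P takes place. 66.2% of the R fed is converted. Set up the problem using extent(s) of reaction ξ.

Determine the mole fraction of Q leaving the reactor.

0.572

R reacted = 0.662 × 434 = 287.3 mol/min; ν_R = −1, so ξ = 287.3/1 = 287.3 mol/min.
Outlet amounts (n = n₀ + ν ξ):
  R: 434 − 1(287.3) = 146.7
  Q: 868 − 1(287.3) = 580.7
  P: 0 + 1(287.3) = 287.3
Total out = 1015 mol/min; y_Q = 580.7 / 1015 = 0.5723.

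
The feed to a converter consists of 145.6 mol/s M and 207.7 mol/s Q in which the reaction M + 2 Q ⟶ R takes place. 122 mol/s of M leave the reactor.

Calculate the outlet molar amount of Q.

For M: n = n₀ − 1ξ → 122 = 145.6 − 1ξ, giving ξ = 23.6 mol/s.
Outlet amounts (n = n₀ + ν ξ):
  M: 145.6 − 1(23.6) = 122
  Q: 207.7 − 2(23.6) = 160.5
  R: 0 + 1(23.6) = 23.6

160 mol/s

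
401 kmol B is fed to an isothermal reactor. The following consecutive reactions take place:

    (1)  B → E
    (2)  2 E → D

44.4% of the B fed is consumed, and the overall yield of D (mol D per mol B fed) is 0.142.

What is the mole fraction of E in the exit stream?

Conversion of B: B consumed = 1ξ₁ = 0.444 × 401 → ξ₁ = 178 kmol.
Yield of D: 1ξ₂ / 401 = 0.142 → ξ₂ = 56.94 kmol.
Outlet amounts (n = n₀ + Σ ν·ξ):
  B: 401 − 1(178) = 223
  E: 0 + 1(178) − 2(56.94) = 64.16
  D: 0 + 1(56.94) = 56.94
Total out = 344.1 kmol; y_E = 64.16 / 344.1 = 0.1865.

0.186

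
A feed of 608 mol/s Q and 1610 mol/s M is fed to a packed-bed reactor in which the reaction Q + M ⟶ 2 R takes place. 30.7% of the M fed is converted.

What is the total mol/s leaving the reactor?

2220 mol/s

M reacted = 0.307 × 1610 = 494.3 mol/s; ν_M = −1, so ξ = 494.3/1 = 494.3 mol/s.
Outlet amounts (n = n₀ + ν ξ):
  Q: 608 − 1(494.3) = 113.7
  M: 1610 − 1(494.3) = 1116
  R: 0 + 2(494.3) = 988.5
Total out = 113.7 + 1116 + 988.5 = 2218 mol/s.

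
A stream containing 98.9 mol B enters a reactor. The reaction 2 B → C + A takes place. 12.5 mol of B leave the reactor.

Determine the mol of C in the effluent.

43.2 mol

For B: n = n₀ − 2ξ → 12.5 = 98.9 − 2ξ, giving ξ = 43.2 mol.
Outlet amounts (n = n₀ + ν ξ):
  B: 98.9 − 2(43.2) = 12.5
  C: 0 + 1(43.2) = 43.2
  A: 0 + 1(43.2) = 43.2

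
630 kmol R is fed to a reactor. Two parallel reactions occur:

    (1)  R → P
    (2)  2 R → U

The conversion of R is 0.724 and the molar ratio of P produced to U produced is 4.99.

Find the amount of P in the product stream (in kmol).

326 kmol

Conversion of R: R consumed = 0.724 × 630 = 456.1 kmol = 1ξ₁ + 2ξ₂.
Selectivity: 1ξ₁ / (1ξ₂) = 4.99 → ξ₁ = 4.99 ξ₂.
Substitute: (1·4.99 + 2) ξ₂ = 456.1 → ξ₂ = 65.25 kmol, ξ₁ = 325.6 kmol.
Outlet amounts (n = n₀ + Σ ν·ξ):
  R: 630 − 1(325.6) − 2(65.25) = 173.9
  P: 0 + 1(325.6) = 325.6
  U: 0 + 1(65.25) = 65.25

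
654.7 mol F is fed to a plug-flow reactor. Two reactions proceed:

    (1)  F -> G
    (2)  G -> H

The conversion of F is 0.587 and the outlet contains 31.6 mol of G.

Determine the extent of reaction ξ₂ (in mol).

ξ₂ = 353 mol

Conversion of F: F consumed = 1ξ₁ = 0.587 × 654.7 → ξ₁ = 384.3 mol.
G balance: n_G = 0 + 1ξ₁ − 1ξ₂ = 31.6 → ξ₂ = (1·384.3 − 31.6)/1 = 352.7 mol.
Outlet amounts (n = n₀ + Σ ν·ξ):
  F: 654.7 − 1(384.3) = 270.4
  G: 0 + 1(384.3) − 1(352.7) = 31.6
  H: 0 + 1(352.7) = 352.7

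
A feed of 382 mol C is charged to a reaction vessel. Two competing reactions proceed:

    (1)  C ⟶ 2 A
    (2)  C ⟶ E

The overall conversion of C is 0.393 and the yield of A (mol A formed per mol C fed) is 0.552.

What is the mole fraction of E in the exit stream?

Yield of A: 2ξ₁ / 382 = 0.552 → ξ₁ = 105.4 mol.
Conversion of C: 1ξ₁ + 1ξ₂ = 0.393 × 382 = 150.1 → ξ₂ = 44.69 mol.
Outlet amounts (n = n₀ + Σ ν·ξ):
  C: 382 − 1(105.4) − 1(44.69) = 231.9
  A: 0 + 2(105.4) = 210.9
  E: 0 + 1(44.69) = 44.69
Total out = 487.4 mol; y_E = 44.69 / 487.4 = 0.09169.

0.0917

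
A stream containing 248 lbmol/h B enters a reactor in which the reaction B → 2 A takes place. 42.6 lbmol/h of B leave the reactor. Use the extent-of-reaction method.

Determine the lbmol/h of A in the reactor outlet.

411 lbmol/h

For B: n = n₀ − 1ξ → 42.6 = 248 − 1ξ, giving ξ = 205.4 lbmol/h.
Outlet amounts (n = n₀ + ν ξ):
  B: 248 − 1(205.4) = 42.6
  A: 0 + 2(205.4) = 410.8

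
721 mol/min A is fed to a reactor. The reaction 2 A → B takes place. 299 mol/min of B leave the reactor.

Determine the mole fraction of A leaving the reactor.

0.291

For B: n = n₀ + 1ξ → 299 = 0 + 1ξ, giving ξ = 299 mol/min.
Outlet amounts (n = n₀ + ν ξ):
  A: 721 − 2(299) = 123
  B: 0 + 1(299) = 299
Total out = 422 mol/min; y_A = 123 / 422 = 0.2915.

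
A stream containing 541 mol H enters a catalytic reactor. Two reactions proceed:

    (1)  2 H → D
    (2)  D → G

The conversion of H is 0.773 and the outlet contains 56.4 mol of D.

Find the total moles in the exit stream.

332 mol

Conversion of H: H consumed = 2ξ₁ = 0.773 × 541 → ξ₁ = 209.1 mol.
D balance: n_D = 0 + 1ξ₁ − 1ξ₂ = 56.4 → ξ₂ = (1·209.1 − 56.4)/1 = 152.7 mol.
Outlet amounts (n = n₀ + Σ ν·ξ):
  H: 541 − 2(209.1) = 122.8
  D: 0 + 1(209.1) − 1(152.7) = 56.4
  G: 0 + 1(152.7) = 152.7
Total out = 122.8 + 56.4 + 152.7 = 331.9 mol.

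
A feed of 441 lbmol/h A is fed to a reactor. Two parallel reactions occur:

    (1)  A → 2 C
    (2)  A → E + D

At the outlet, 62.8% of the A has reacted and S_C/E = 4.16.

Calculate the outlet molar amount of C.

374 lbmol/h

Conversion of A: A consumed = 0.628 × 441 = 276.9 lbmol/h = 1ξ₁ + 1ξ₂.
Selectivity: 2ξ₁ / (1ξ₂) = 4.16 → ξ₁ = 2.08 ξ₂.
Substitute: (1·2.08 + 1) ξ₂ = 276.9 → ξ₂ = 89.92 lbmol/h, ξ₁ = 187 lbmol/h.
Outlet amounts (n = n₀ + Σ ν·ξ):
  A: 441 − 1(187) − 1(89.92) = 164.1
  C: 0 + 2(187) = 374.1
  E: 0 + 1(89.92) = 89.92
  D: 0 + 1(89.92) = 89.92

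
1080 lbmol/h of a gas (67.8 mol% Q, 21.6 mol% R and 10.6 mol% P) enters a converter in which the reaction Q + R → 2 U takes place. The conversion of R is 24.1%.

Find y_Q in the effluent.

R reacted = 0.241 × 233.3 = 56.22 lbmol/h; ν_R = −1, so ξ = 56.22/1 = 56.22 lbmol/h.
Outlet amounts (n = n₀ + ν ξ):
  Q: 732.2 − 1(56.22) = 676
  R: 233.3 − 1(56.22) = 177.1
  U: 0 + 2(56.22) = 112.4
  P: 114.5 (inert)
Total out = 1080 lbmol/h; y_Q = 676 / 1080 = 0.6259.

0.626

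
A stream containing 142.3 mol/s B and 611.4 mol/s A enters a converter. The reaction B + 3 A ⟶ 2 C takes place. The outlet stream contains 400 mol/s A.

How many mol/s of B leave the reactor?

For A: n = n₀ − 3ξ → 400 = 611.4 − 3ξ, giving ξ = 70.47 mol/s.
Outlet amounts (n = n₀ + ν ξ):
  B: 142.3 − 1(70.47) = 71.83
  A: 611.4 − 3(70.47) = 400
  C: 0 + 2(70.47) = 140.9

71.8 mol/s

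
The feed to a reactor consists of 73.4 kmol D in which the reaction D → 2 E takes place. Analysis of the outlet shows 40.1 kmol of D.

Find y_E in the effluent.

For D: n = n₀ − 1ξ → 40.1 = 73.4 − 1ξ, giving ξ = 33.3 kmol.
Outlet amounts (n = n₀ + ν ξ):
  D: 73.4 − 1(33.3) = 40.1
  E: 0 + 2(33.3) = 66.6
Total out = 106.7 kmol; y_E = 66.6 / 106.7 = 0.6242.

0.624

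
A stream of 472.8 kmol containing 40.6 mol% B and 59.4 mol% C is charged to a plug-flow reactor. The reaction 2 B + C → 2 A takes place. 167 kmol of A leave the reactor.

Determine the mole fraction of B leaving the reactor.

0.0641

For A: n = n₀ + 2ξ → 167 = 0 + 2ξ, giving ξ = 83.5 kmol.
Outlet amounts (n = n₀ + ν ξ):
  B: 192 − 2(83.5) = 24.96
  C: 280.8 − 1(83.5) = 197.3
  A: 0 + 2(83.5) = 167
Total out = 389.3 kmol; y_B = 24.96 / 389.3 = 0.06411.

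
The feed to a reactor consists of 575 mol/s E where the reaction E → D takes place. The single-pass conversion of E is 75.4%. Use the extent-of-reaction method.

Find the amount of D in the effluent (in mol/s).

E reacted = 0.754 × 575 = 433.6 mol/s; ν_E = −1, so ξ = 433.6/1 = 433.6 mol/s.
Outlet amounts (n = n₀ + ν ξ):
  E: 575 − 1(433.6) = 141.4
  D: 0 + 1(433.6) = 433.6

434 mol/s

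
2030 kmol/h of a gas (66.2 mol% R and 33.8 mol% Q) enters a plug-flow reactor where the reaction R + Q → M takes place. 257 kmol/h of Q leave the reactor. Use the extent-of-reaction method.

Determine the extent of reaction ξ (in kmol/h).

For Q: n = n₀ − 1ξ → 257 = 686.1 − 1ξ, giving ξ = 429.1 kmol/h.
Outlet amounts (n = n₀ + ν ξ):
  R: 1344 − 1(429.1) = 914.7
  Q: 686.1 − 1(429.1) = 257
  M: 0 + 1(429.1) = 429.1

ξ = 429 kmol/h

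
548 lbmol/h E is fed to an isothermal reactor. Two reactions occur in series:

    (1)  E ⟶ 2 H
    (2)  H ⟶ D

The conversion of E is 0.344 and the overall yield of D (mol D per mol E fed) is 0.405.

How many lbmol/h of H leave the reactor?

Conversion of E: E consumed = 1ξ₁ = 0.344 × 548 → ξ₁ = 188.5 lbmol/h.
Yield of D: 1ξ₂ / 548 = 0.405 → ξ₂ = 221.9 lbmol/h.
Outlet amounts (n = n₀ + Σ ν·ξ):
  E: 548 − 1(188.5) = 359.5
  H: 0 + 2(188.5) − 1(221.9) = 155.1
  D: 0 + 1(221.9) = 221.9

155 lbmol/h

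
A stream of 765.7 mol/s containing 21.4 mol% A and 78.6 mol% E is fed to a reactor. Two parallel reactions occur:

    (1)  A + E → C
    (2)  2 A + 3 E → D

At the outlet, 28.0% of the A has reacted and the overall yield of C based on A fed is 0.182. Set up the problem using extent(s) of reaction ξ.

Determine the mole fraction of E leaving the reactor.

Yield of C: 1ξ₁ / 163.9 = 0.182 → ξ₁ = 29.82 mol/s.
Conversion of A: 1ξ₁ + 2ξ₂ = 0.28 × 163.9 = 45.88 → ξ₂ = 8.029 mol/s.
Outlet amounts (n = n₀ + Σ ν·ξ):
  A: 163.9 − 1(29.82) − 2(8.029) = 118
  E: 601.8 − 1(29.82) − 3(8.029) = 547.9
  C: 0 + 1(29.82) = 29.82
  D: 0 + 1(8.029) = 8.029
Total out = 703.8 mol/s; y_E = 547.9 / 703.8 = 0.7786.

0.779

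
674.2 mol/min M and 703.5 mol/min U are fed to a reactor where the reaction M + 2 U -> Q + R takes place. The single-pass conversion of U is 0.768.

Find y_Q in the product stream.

0.244

U reacted = 0.768 × 703.5 = 540.3 mol/min; ν_U = −2, so ξ = 540.3/2 = 270.1 mol/min.
Outlet amounts (n = n₀ + ν ξ):
  M: 674.2 − 1(270.1) = 404.1
  U: 703.5 − 2(270.1) = 163.2
  Q: 0 + 1(270.1) = 270.1
  R: 0 + 1(270.1) = 270.1
Total out = 1108 mol/min; y_Q = 270.1 / 1108 = 0.2439.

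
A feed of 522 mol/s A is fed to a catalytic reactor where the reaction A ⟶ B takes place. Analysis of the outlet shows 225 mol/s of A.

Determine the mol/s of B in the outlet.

For A: n = n₀ − 1ξ → 225 = 522 − 1ξ, giving ξ = 297 mol/s.
Outlet amounts (n = n₀ + ν ξ):
  A: 522 − 1(297) = 225
  B: 0 + 1(297) = 297

297 mol/s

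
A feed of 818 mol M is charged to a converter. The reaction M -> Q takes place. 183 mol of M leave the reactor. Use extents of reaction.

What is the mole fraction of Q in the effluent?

For M: n = n₀ − 1ξ → 183 = 818 − 1ξ, giving ξ = 635 mol.
Outlet amounts (n = n₀ + ν ξ):
  M: 818 − 1(635) = 183
  Q: 0 + 1(635) = 635
Total out = 818 mol; y_Q = 635 / 818 = 0.7763.

0.776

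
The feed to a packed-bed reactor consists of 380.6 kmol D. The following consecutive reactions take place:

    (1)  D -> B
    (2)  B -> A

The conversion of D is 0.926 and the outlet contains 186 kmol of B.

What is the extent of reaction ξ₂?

ξ₂ = 166 kmol

Conversion of D: D consumed = 1ξ₁ = 0.926 × 380.6 → ξ₁ = 352.4 kmol.
B balance: n_B = 0 + 1ξ₁ − 1ξ₂ = 186 → ξ₂ = (1·352.4 − 186)/1 = 166.4 kmol.
Outlet amounts (n = n₀ + Σ ν·ξ):
  D: 380.6 − 1(352.4) = 28.16
  B: 0 + 1(352.4) − 1(166.4) = 186
  A: 0 + 1(166.4) = 166.4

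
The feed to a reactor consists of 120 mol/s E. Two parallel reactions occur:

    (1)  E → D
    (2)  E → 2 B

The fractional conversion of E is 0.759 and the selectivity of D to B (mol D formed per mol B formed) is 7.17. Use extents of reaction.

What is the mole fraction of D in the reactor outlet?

0.676

Conversion of E: E consumed = 0.759 × 120 = 91.08 mol/s = 1ξ₁ + 1ξ₂.
Selectivity: 1ξ₁ / (2ξ₂) = 7.17 → ξ₁ = 14.34 ξ₂.
Substitute: (1·14.34 + 1) ξ₂ = 91.08 → ξ₂ = 5.937 mol/s, ξ₁ = 85.14 mol/s.
Outlet amounts (n = n₀ + Σ ν·ξ):
  E: 120 − 1(85.14) − 1(5.937) = 28.92
  D: 0 + 1(85.14) = 85.14
  B: 0 + 2(5.937) = 11.87
Total out = 125.9 mol/s; y_D = 85.14 / 125.9 = 0.6761.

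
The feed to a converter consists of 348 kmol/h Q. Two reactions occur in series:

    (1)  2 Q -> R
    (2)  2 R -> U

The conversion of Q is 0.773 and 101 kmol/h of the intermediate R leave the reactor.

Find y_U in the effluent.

Conversion of Q: Q consumed = 2ξ₁ = 0.773 × 348 → ξ₁ = 134.5 kmol/h.
R balance: n_R = 0 + 1ξ₁ − 2ξ₂ = 101 → ξ₂ = (1·134.5 − 101)/2 = 16.75 kmol/h.
Outlet amounts (n = n₀ + Σ ν·ξ):
  Q: 348 − 2(134.5) = 79
  R: 0 + 1(134.5) − 2(16.75) = 101
  U: 0 + 1(16.75) = 16.75
Total out = 196.7 kmol/h; y_U = 16.75 / 196.7 = 0.08514.

0.0851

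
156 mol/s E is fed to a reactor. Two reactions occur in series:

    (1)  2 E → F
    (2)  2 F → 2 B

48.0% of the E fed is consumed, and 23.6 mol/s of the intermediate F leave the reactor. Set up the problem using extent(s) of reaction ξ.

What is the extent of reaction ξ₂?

ξ₂ = 6.92 mol/s

Conversion of E: E consumed = 2ξ₁ = 0.48 × 156 → ξ₁ = 37.44 mol/s.
F balance: n_F = 0 + 1ξ₁ − 2ξ₂ = 23.6 → ξ₂ = (1·37.44 − 23.6)/2 = 6.92 mol/s.
Outlet amounts (n = n₀ + Σ ν·ξ):
  E: 156 − 2(37.44) = 81.12
  F: 0 + 1(37.44) − 2(6.92) = 23.6
  B: 0 + 2(6.92) = 13.84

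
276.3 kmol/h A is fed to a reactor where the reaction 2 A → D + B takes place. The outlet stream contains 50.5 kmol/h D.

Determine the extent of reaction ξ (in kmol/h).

ξ = 50.5 kmol/h

For D: n = n₀ + 1ξ → 50.5 = 0 + 1ξ, giving ξ = 50.5 kmol/h.
Outlet amounts (n = n₀ + ν ξ):
  A: 276.3 − 2(50.5) = 175.3
  D: 0 + 1(50.5) = 50.5
  B: 0 + 1(50.5) = 50.5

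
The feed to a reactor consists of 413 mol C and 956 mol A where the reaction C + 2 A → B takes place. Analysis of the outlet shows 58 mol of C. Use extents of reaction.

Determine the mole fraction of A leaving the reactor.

For C: n = n₀ − 1ξ → 58 = 413 − 1ξ, giving ξ = 355 mol.
Outlet amounts (n = n₀ + ν ξ):
  C: 413 − 1(355) = 58
  A: 956 − 2(355) = 246
  B: 0 + 1(355) = 355
Total out = 659 mol; y_A = 246 / 659 = 0.3733.

0.373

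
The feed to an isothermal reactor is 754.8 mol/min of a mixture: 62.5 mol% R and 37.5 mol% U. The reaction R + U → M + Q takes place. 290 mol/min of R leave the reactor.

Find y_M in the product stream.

For R: n = n₀ − 1ξ → 290 = 471.8 − 1ξ, giving ξ = 181.8 mol/min.
Outlet amounts (n = n₀ + ν ξ):
  R: 471.8 − 1(181.8) = 290
  U: 283.1 − 1(181.8) = 101.3
  M: 0 + 1(181.8) = 181.8
  Q: 0 + 1(181.8) = 181.8
Total out = 754.8 mol/min; y_M = 181.8 / 754.8 = 0.2408.

0.241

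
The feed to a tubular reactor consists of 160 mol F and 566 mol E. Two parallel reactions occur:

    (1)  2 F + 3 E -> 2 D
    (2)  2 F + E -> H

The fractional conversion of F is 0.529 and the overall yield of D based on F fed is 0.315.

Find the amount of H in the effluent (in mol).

Yield of D: 2ξ₁ / 160 = 0.315 → ξ₁ = 25.2 mol.
Conversion of F: 2ξ₁ + 2ξ₂ = 0.529 × 160 = 84.64 → ξ₂ = 17.12 mol.
Outlet amounts (n = n₀ + Σ ν·ξ):
  F: 160 − 2(25.2) − 2(17.12) = 75.36
  E: 566 − 3(25.2) − 1(17.12) = 473.3
  D: 0 + 2(25.2) = 50.4
  H: 0 + 1(17.12) = 17.12

17.1 mol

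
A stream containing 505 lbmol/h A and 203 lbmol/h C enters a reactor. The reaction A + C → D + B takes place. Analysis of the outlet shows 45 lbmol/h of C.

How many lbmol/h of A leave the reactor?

For C: n = n₀ − 1ξ → 45 = 203 − 1ξ, giving ξ = 158 lbmol/h.
Outlet amounts (n = n₀ + ν ξ):
  A: 505 − 1(158) = 347
  C: 203 − 1(158) = 45
  D: 0 + 1(158) = 158
  B: 0 + 1(158) = 158

347 lbmol/h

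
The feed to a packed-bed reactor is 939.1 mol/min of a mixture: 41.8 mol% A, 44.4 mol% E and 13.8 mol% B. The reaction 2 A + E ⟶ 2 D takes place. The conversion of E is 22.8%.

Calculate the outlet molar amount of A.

E reacted = 0.228 × 417 = 95.07 mol/min; ν_E = −1, so ξ = 95.07/1 = 95.07 mol/min.
Outlet amounts (n = n₀ + ν ξ):
  A: 392.5 − 2(95.07) = 202.4
  E: 417 − 1(95.07) = 321.9
  D: 0 + 2(95.07) = 190.1
  B: 129.6 (inert)

202 mol/min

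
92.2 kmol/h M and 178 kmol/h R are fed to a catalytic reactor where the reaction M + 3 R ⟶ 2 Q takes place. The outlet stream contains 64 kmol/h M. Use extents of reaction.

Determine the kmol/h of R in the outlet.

For M: n = n₀ − 1ξ → 64 = 92.2 − 1ξ, giving ξ = 28.2 kmol/h.
Outlet amounts (n = n₀ + ν ξ):
  M: 92.2 − 1(28.2) = 64
  R: 178 − 3(28.2) = 93.4
  Q: 0 + 2(28.2) = 56.4

93.4 kmol/h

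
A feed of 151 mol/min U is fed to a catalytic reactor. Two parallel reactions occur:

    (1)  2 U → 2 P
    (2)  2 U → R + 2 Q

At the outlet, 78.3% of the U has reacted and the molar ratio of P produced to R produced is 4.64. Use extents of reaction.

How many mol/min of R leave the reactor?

17.8 mol/min

Conversion of U: U consumed = 0.783 × 151 = 118.2 mol/min = 2ξ₁ + 2ξ₂.
Selectivity: 2ξ₁ / (1ξ₂) = 4.64 → ξ₁ = 2.32 ξ₂.
Substitute: (2·2.32 + 2) ξ₂ = 118.2 → ξ₂ = 17.81 mol/min, ξ₁ = 41.31 mol/min.
Outlet amounts (n = n₀ + Σ ν·ξ):
  U: 151 − 2(41.31) − 2(17.81) = 32.77
  P: 0 + 2(41.31) = 82.62
  R: 0 + 1(17.81) = 17.81
  Q: 0 + 2(17.81) = 35.61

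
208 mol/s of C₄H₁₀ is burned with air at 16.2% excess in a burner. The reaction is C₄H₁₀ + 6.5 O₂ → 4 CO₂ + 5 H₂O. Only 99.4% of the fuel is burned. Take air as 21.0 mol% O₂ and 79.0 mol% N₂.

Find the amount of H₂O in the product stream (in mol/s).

Stoichiometric O₂ = 6.5 × 208 = 1352 mol/s; O₂ fed = 1352 × 1.162 = 1571 mol/s.
N₂ fed = 1571 × 79/21 = 5910 mol/s.
Fuel reacted = 0.994 × 208 → ξ = 206.8 mol/s.
Outlet (n = n₀ + ν ξ):
  C₄H₁₀: 208 − 1(206.8) = 1.248
  O₂: 1571 − 6.5(206.8) = 227.1
  N₂: 5910 (inert)
  CO₂: 0 + 4(206.8) = 827
  H₂O: 0 + 5(206.8) = 1034

1030 mol/s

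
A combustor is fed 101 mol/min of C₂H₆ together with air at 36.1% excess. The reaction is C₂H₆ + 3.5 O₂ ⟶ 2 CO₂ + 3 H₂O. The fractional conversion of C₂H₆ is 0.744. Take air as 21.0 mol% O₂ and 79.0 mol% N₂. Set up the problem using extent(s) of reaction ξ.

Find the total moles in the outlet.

2430 mol/min

Stoichiometric O₂ = 3.5 × 101 = 353.5 mol/min; O₂ fed = 353.5 × 1.361 = 481.1 mol/min.
N₂ fed = 481.1 × 79/21 = 1810 mol/min.
Fuel reacted = 0.744 × 101 → ξ = 75.14 mol/min.
Outlet (n = n₀ + ν ξ):
  C₂H₆: 101 − 1(75.14) = 25.86
  O₂: 481.1 − 3.5(75.14) = 218.1
  N₂: 1810 (inert)
  CO₂: 0 + 2(75.14) = 150.3
  H₂O: 0 + 3(75.14) = 225.4
Total out = 25.86 + 218.1 + 1810 + 150.3 + 225.4 = 2430 mol/min.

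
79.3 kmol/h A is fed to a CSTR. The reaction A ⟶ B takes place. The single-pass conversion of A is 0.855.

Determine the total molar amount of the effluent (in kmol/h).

A reacted = 0.855 × 79.3 = 67.8 kmol/h; ν_A = −1, so ξ = 67.8/1 = 67.8 kmol/h.
Outlet amounts (n = n₀ + ν ξ):
  A: 79.3 − 1(67.8) = 11.5
  B: 0 + 1(67.8) = 67.8
Total out = 11.5 + 67.8 = 79.3 kmol/h.

79.3 kmol/h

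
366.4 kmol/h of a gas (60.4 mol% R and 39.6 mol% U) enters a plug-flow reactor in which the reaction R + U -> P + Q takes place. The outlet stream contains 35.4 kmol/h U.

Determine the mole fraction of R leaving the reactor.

For U: n = n₀ − 1ξ → 35.4 = 145.1 − 1ξ, giving ξ = 109.7 kmol/h.
Outlet amounts (n = n₀ + ν ξ):
  R: 221.3 − 1(109.7) = 111.6
  U: 145.1 − 1(109.7) = 35.4
  P: 0 + 1(109.7) = 109.7
  Q: 0 + 1(109.7) = 109.7
Total out = 366.4 kmol/h; y_R = 111.6 / 366.4 = 0.3046.

0.305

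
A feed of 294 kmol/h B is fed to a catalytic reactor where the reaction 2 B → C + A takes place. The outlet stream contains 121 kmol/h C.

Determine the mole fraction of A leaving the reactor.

0.412

For C: n = n₀ + 1ξ → 121 = 0 + 1ξ, giving ξ = 121 kmol/h.
Outlet amounts (n = n₀ + ν ξ):
  B: 294 − 2(121) = 52
  C: 0 + 1(121) = 121
  A: 0 + 1(121) = 121
Total out = 294 kmol/h; y_A = 121 / 294 = 0.4116.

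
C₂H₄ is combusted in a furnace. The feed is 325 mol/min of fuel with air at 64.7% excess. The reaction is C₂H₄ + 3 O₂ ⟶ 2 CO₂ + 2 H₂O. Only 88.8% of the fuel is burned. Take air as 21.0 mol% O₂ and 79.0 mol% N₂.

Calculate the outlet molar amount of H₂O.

Stoichiometric O₂ = 3 × 325 = 975 mol/min; O₂ fed = 975 × 1.647 = 1606 mol/min.
N₂ fed = 1606 × 79/21 = 6041 mol/min.
Fuel reacted = 0.888 × 325 → ξ = 288.6 mol/min.
Outlet (n = n₀ + ν ξ):
  C₂H₄: 325 − 1(288.6) = 36.4
  O₂: 1606 − 3(288.6) = 740
  N₂: 6041 (inert)
  CO₂: 0 + 2(288.6) = 577.2
  H₂O: 0 + 2(288.6) = 577.2

577 mol/min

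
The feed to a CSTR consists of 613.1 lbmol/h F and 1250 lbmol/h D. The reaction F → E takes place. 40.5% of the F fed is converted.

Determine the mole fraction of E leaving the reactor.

F reacted = 0.405 × 613.1 = 248.3 lbmol/h; ν_F = −1, so ξ = 248.3/1 = 248.3 lbmol/h.
Outlet amounts (n = n₀ + ν ξ):
  F: 613.1 − 1(248.3) = 364.8
  E: 0 + 1(248.3) = 248.3
  D: 1250 (inert)
Total out = 1863 lbmol/h; y_E = 248.3 / 1863 = 0.1333.

0.133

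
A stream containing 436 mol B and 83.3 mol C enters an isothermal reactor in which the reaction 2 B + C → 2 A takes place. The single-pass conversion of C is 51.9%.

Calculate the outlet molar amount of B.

350 mol

C reacted = 0.519 × 83.3 = 43.23 mol; ν_C = −1, so ξ = 43.23/1 = 43.23 mol.
Outlet amounts (n = n₀ + ν ξ):
  B: 436 − 2(43.23) = 349.5
  C: 83.3 − 1(43.23) = 40.07
  A: 0 + 2(43.23) = 86.47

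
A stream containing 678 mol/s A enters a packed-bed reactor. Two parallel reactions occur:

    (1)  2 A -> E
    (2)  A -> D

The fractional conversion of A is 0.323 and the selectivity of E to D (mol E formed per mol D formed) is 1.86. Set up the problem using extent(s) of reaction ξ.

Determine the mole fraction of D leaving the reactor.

Conversion of A: A consumed = 0.323 × 678 = 219 mol/s = 2ξ₁ + 1ξ₂.
Selectivity: 1ξ₁ / (1ξ₂) = 1.86 → ξ₁ = 1.86 ξ₂.
Substitute: (2·1.86 + 1) ξ₂ = 219 → ξ₂ = 46.4 mol/s, ξ₁ = 86.3 mol/s.
Outlet amounts (n = n₀ + Σ ν·ξ):
  A: 678 − 2(86.3) − 1(46.4) = 459
  E: 0 + 1(86.3) = 86.3
  D: 0 + 1(46.4) = 46.4
Total out = 591.7 mol/s; y_D = 46.4 / 591.7 = 0.07841.

0.0784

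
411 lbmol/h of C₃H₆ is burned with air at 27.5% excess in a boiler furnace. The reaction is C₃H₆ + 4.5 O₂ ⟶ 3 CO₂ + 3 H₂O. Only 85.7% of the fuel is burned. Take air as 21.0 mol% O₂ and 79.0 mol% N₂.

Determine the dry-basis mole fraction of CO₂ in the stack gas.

Stoichiometric O₂ = 4.5 × 411 = 1850 lbmol/h; O₂ fed = 1850 × 1.275 = 2358 lbmol/h.
N₂ fed = 2358 × 79/21 = 8871 lbmol/h.
Fuel reacted = 0.857 × 411 → ξ = 352.2 lbmol/h.
Outlet (n = n₀ + ν ξ):
  C₃H₆: 411 − 1(352.2) = 58.77
  O₂: 2358 − 4.5(352.2) = 773.1
  N₂: 8871 (inert)
  CO₂: 0 + 3(352.2) = 1057
  H₂O: 0 + 3(352.2) = 1057
Dry total = 10760 lbmol/h; y_CO₂ (dry) = 1057 / 10760 = 0.09821.

0.0982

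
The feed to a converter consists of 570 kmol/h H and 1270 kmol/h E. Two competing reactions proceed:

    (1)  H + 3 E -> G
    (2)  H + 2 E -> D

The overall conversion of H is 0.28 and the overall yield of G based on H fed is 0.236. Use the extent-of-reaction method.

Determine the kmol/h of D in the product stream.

25.1 kmol/h

Yield of G: 1ξ₁ / 570 = 0.236 → ξ₁ = 134.5 kmol/h.
Conversion of H: 1ξ₁ + 1ξ₂ = 0.28 × 570 = 159.6 → ξ₂ = 25.08 kmol/h.
Outlet amounts (n = n₀ + Σ ν·ξ):
  H: 570 − 1(134.5) − 1(25.08) = 410.4
  E: 1270 − 3(134.5) − 2(25.08) = 816.3
  G: 0 + 1(134.5) = 134.5
  D: 0 + 1(25.08) = 25.08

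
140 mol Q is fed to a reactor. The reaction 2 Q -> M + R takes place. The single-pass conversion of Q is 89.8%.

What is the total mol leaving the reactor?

Q reacted = 0.898 × 140 = 125.7 mol; ν_Q = −2, so ξ = 125.7/2 = 62.86 mol.
Outlet amounts (n = n₀ + ν ξ):
  Q: 140 − 2(62.86) = 14.28
  M: 0 + 1(62.86) = 62.86
  R: 0 + 1(62.86) = 62.86
Total out = 14.28 + 62.86 + 62.86 = 140 mol.

140 mol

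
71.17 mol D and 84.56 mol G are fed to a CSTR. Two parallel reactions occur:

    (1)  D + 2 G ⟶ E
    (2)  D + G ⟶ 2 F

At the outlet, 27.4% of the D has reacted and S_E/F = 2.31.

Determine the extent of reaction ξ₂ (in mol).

Conversion of D: D consumed = 0.274 × 71.17 = 19.5 mol = 1ξ₁ + 1ξ₂.
Selectivity: 1ξ₁ / (2ξ₂) = 2.31 → ξ₁ = 4.62 ξ₂.
Substitute: (1·4.62 + 1) ξ₂ = 19.5 → ξ₂ = 3.47 mol, ξ₁ = 16.03 mol.
Outlet amounts (n = n₀ + Σ ν·ξ):
  D: 71.17 − 1(16.03) − 1(3.47) = 51.67
  G: 84.56 − 2(16.03) − 1(3.47) = 49.03
  E: 0 + 1(16.03) = 16.03
  F: 0 + 2(3.47) = 6.94

ξ₂ = 3.47 mol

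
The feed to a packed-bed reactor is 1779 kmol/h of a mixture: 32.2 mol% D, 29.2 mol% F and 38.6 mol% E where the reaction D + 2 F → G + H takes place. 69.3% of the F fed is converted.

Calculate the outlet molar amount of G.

F reacted = 0.693 × 519.5 = 360 kmol/h; ν_F = −2, so ξ = 360/2 = 180 kmol/h.
Outlet amounts (n = n₀ + ν ξ):
  D: 572.8 − 1(180) = 392.8
  F: 519.5 − 2(180) = 159.5
  G: 0 + 1(180) = 180
  H: 0 + 1(180) = 180
  E: 686.7 (inert)

180 kmol/h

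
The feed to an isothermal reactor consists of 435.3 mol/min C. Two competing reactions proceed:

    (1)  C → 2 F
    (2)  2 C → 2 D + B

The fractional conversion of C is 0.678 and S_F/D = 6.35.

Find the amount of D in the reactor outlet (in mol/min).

Conversion of C: C consumed = 0.678 × 435.3 = 295.1 mol/min = 1ξ₁ + 2ξ₂.
Selectivity: 2ξ₁ / (2ξ₂) = 6.35 → ξ₁ = 6.35 ξ₂.
Substitute: (1·6.35 + 2) ξ₂ = 295.1 → ξ₂ = 35.35 mol/min, ξ₁ = 224.4 mol/min.
Outlet amounts (n = n₀ + Σ ν·ξ):
  C: 435.3 − 1(224.4) − 2(35.35) = 140.2
  F: 0 + 2(224.4) = 448.9
  D: 0 + 2(35.35) = 70.69
  B: 0 + 1(35.35) = 35.35

70.7 mol/min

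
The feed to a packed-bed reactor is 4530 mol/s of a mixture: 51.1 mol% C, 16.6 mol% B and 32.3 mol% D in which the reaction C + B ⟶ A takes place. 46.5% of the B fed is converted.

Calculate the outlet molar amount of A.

B reacted = 0.465 × 752 = 349.7 mol/s; ν_B = −1, so ξ = 349.7/1 = 349.7 mol/s.
Outlet amounts (n = n₀ + ν ξ):
  C: 2315 − 1(349.7) = 1965
  B: 752 − 1(349.7) = 402.3
  A: 0 + 1(349.7) = 349.7
  D: 1463 (inert)

350 mol/s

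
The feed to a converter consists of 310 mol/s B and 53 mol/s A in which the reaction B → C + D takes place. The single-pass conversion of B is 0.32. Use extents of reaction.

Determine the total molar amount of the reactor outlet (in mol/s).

462 mol/s

B reacted = 0.32 × 310 = 99.2 mol/s; ν_B = −1, so ξ = 99.2/1 = 99.2 mol/s.
Outlet amounts (n = n₀ + ν ξ):
  B: 310 − 1(99.2) = 210.8
  C: 0 + 1(99.2) = 99.2
  D: 0 + 1(99.2) = 99.2
  A: 53 (inert)
Total out = 210.8 + 99.2 + 99.2 + 53 = 462.2 mol/s.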